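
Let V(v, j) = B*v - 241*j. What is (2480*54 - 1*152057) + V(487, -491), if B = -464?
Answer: -125774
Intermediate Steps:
V(v, j) = -464*v - 241*j
(2480*54 - 1*152057) + V(487, -491) = (2480*54 - 1*152057) + (-464*487 - 241*(-491)) = (133920 - 152057) + (-225968 + 118331) = -18137 - 107637 = -125774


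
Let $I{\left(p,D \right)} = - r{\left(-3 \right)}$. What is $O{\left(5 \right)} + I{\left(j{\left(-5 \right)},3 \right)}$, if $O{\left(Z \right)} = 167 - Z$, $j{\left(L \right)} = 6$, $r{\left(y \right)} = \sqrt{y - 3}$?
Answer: $162 - i \sqrt{6} \approx 162.0 - 2.4495 i$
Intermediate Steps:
$r{\left(y \right)} = \sqrt{-3 + y}$
$I{\left(p,D \right)} = - i \sqrt{6}$ ($I{\left(p,D \right)} = - \sqrt{-3 - 3} = - \sqrt{-6} = - i \sqrt{6}$)
$O{\left(5 \right)} + I{\left(j{\left(-5 \right)},3 \right)} = \left(167 - 5\right) - i \sqrt{6} = 162 - i \sqrt{6}$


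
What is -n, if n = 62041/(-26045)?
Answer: 62041/26045 ≈ 2.3821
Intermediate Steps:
n = -62041/26045 (n = 62041*(-1/26045) = -62041/26045 ≈ -2.3821)
-n = -1*(-62041/26045) = 62041/26045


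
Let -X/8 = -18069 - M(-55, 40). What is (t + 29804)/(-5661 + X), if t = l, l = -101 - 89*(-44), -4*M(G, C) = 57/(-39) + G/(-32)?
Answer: 6992752/28889221 ≈ 0.24205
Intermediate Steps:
M(G, C) = 19/52 + G/128 (M(G, C) = -(57/(-39) + G/(-32))/4 = -(57*(-1/39) + G*(-1/32))/4 = -(-19/13 - G/32)/4 = 19/52 + G/128)
X = 30066709/208 (X = -8*(-18069 - (19/52 + (1/128)*(-55))) = -8*(-18069 - (19/52 - 55/128)) = -8*(-18069 - 1*(-107/1664)) = -8*(-18069 + 107/1664) = -8*(-30066709/1664) = 30066709/208 ≈ 1.4455e+5)
l = 3815 (l = -101 + 3916 = 3815)
t = 3815
(t + 29804)/(-5661 + X) = (3815 + 29804)/(-5661 + 30066709/208) = 33619/(28889221/208) = 33619*(208/28889221) = 6992752/28889221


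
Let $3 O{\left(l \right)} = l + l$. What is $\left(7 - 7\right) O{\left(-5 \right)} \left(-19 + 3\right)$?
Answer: $0$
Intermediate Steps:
$O{\left(l \right)} = \frac{2 l}{3}$ ($O{\left(l \right)} = \frac{l + l}{3} = \frac{2 l}{3}$)
$\left(7 - 7\right) O{\left(-5 \right)} \left(-19 + 3\right) = \left(7 - 7\right) \frac{2}{3} \left(-5\right) \left(-19 + 3\right) = \left(7 - 7\right) \left(- \frac{10}{3}\right) \left(-16\right) = 0 \left(- \frac{10}{3}\right) \left(-16\right) = 0 \left(-16\right) = 0$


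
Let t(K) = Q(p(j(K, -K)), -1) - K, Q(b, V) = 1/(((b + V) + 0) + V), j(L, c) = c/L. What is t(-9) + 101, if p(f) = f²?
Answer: 109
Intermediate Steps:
Q(b, V) = 1/(b + 2*V) (Q(b, V) = 1/(((V + b) + 0) + V) = 1/((V + b) + V) = 1/(b + 2*V))
t(K) = -1 - K (t(K) = 1/(((-K)/K)² + 2*(-1)) - K = 1/((-1)² - 2) - K = 1/(1 - 2) - K = 1/(-1) - K = -1 - K)
t(-9) + 101 = (-1 - 1*(-9)) + 101 = (-1 + 9) + 101 = 8 + 101 = 109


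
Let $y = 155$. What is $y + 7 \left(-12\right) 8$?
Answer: $-517$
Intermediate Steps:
$y + 7 \left(-12\right) 8 = 155 + 7 \left(-12\right) 8 = 155 - 672 = -517$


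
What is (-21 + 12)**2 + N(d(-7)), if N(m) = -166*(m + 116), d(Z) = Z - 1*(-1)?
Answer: -18179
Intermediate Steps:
d(Z) = 1 + Z (d(Z) = Z + 1 = 1 + Z)
N(m) = -19256 - 166*m (N(m) = -166*(116 + m) = -19256 - 166*m)
(-21 + 12)**2 + N(d(-7)) = (-21 + 12)**2 + (-19256 - 166*(1 - 7)) = (-9)**2 + (-19256 - 166*(-6)) = 81 + (-19256 + 996) = 81 - 18260 = -18179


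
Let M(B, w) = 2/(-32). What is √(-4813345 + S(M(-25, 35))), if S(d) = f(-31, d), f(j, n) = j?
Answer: 8*I*√75209 ≈ 2193.9*I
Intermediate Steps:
M(B, w) = -1/16 (M(B, w) = 2*(-1/32) = -1/16)
S(d) = -31
√(-4813345 + S(M(-25, 35))) = √(-4813345 - 31) = √(-4813376) = 8*I*√75209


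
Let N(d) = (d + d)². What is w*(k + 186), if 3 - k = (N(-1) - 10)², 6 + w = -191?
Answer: -30141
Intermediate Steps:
N(d) = 4*d² (N(d) = (2*d)² = 4*d²)
w = -197 (w = -6 - 191 = -197)
k = -33 (k = 3 - (4*(-1)² - 10)² = 3 - (4*1 - 10)² = 3 - (4 - 10)² = 3 - 1*(-6)² = 3 - 1*36 = 3 - 36 = -33)
w*(k + 186) = -197*(-33 + 186) = -197*153 = -30141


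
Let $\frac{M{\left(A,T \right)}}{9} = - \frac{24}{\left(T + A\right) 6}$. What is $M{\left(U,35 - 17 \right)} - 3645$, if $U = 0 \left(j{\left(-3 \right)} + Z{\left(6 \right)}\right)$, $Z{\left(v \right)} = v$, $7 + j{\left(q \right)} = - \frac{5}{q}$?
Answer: $-3647$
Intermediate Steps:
$j{\left(q \right)} = -7 - \frac{5}{q}$
$U = 0$ ($U = 0 \left(\left(-7 - \frac{5}{-3}\right) + 6\right) = 0 \left(\left(-7 - - \frac{5}{3}\right) + 6\right) = 0 \left(\left(-7 + \frac{5}{3}\right) + 6\right) = 0 \left(- \frac{16}{3} + 6\right) = 0 \cdot \frac{2}{3} = 0$)
$M{\left(A,T \right)} = - \frac{216}{6 A + 6 T}$ ($M{\left(A,T \right)} = 9 \left(- \frac{24}{\left(T + A\right) 6}\right) = 9 \left(- \frac{24}{\left(A + T\right) 6}\right) = 9 \left(- \frac{24}{6 A + 6 T}\right) = - \frac{216}{6 A + 6 T}$)
$M{\left(U,35 - 17 \right)} - 3645 = - \frac{36}{0 + \left(35 - 17\right)} - 3645 = - \frac{36}{0 + 18} - 3645 = - \frac{36}{18} - 3645 = \left(-36\right) \frac{1}{18} - 3645 = -2 - 3645 = -3647$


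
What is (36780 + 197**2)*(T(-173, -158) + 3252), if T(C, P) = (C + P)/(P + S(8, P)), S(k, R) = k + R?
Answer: 75736171783/308 ≈ 2.4590e+8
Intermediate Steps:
S(k, R) = R + k
T(C, P) = (C + P)/(8 + 2*P) (T(C, P) = (C + P)/(P + (P + 8)) = (C + P)/(P + (8 + P)) = (C + P)/(8 + 2*P))
(36780 + 197**2)*(T(-173, -158) + 3252) = (36780 + 197**2)*((-173 - 158)/(2*(4 - 158)) + 3252) = (36780 + 38809)*((1/2)*(-331)/(-154) + 3252) = 75589*((1/2)*(-1/154)*(-331) + 3252) = 75589*(331/308 + 3252) = 75589*(1001947/308) = 75736171783/308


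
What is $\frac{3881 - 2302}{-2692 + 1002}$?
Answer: $- \frac{1579}{1690} \approx -0.93432$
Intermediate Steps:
$\frac{3881 - 2302}{-2692 + 1002} = \frac{1579}{-1690} = 1579 \left(- \frac{1}{1690}\right) = - \frac{1579}{1690}$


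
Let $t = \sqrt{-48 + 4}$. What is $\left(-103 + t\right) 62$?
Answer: $-6386 + 124 i \sqrt{11} \approx -6386.0 + 411.26 i$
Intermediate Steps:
$t = 2 i \sqrt{11}$ ($t = \sqrt{-44} = 2 i \sqrt{11} \approx 6.6332 i$)
$\left(-103 + t\right) 62 = \left(-103 + 2 i \sqrt{11}\right) 62 = -6386 + 124 i \sqrt{11}$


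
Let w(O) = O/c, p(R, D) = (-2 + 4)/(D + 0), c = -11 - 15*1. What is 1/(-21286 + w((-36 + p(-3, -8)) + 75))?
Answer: -104/2213899 ≈ -4.6976e-5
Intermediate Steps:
c = -26 (c = -11 - 15 = -26)
p(R, D) = 2/D
w(O) = -O/26 (w(O) = O/(-26) = O*(-1/26) = -O/26)
1/(-21286 + w((-36 + p(-3, -8)) + 75)) = 1/(-21286 - ((-36 + 2/(-8)) + 75)/26) = 1/(-21286 - ((-36 + 2*(-⅛)) + 75)/26) = 1/(-21286 - ((-36 - ¼) + 75)/26) = 1/(-21286 - (-145/4 + 75)/26) = 1/(-21286 - 1/26*155/4) = 1/(-21286 - 155/104) = 1/(-2213899/104) = -104/2213899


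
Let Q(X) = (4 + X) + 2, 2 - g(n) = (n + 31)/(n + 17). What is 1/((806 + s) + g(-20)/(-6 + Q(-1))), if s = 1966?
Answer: 3/8299 ≈ 0.00036149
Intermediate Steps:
g(n) = 2 - (31 + n)/(17 + n) (g(n) = 2 - (n + 31)/(n + 17) = 2 - (31 + n)/(17 + n))
Q(X) = 6 + X
1/((806 + s) + g(-20)/(-6 + Q(-1))) = 1/((806 + 1966) + ((3 - 20)/(17 - 20))/(-6 + (6 - 1))) = 1/(2772 + (-17/(-3))/(-6 + 5)) = 1/(2772 - 1/3*(-17)/(-1)) = 1/(2772 + (17/3)*(-1)) = 1/(2772 - 17/3) = 1/(8299/3) = 3/8299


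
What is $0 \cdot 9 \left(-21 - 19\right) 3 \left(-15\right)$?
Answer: $0$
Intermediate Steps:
$0 \cdot 9 \left(-21 - 19\right) 3 \left(-15\right) = 0 \left(-21 - 19\right) \left(-45\right) = 0 \left(-40\right) \left(-45\right) = 0 \left(-45\right) = 0$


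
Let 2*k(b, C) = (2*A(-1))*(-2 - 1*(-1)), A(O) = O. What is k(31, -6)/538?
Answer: 1/538 ≈ 0.0018587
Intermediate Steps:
k(b, C) = 1 (k(b, C) = ((2*(-1))*(-2 - 1*(-1)))/2 = (-2*(-2 + 1))/2 = (-2*(-1))/2 = (½)*2 = 1)
k(31, -6)/538 = 1/538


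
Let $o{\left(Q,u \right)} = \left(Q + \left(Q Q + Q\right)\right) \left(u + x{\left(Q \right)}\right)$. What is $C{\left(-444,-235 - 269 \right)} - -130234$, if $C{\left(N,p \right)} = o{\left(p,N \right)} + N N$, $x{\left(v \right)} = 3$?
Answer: $-111249158$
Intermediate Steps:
$o{\left(Q,u \right)} = \left(3 + u\right) \left(Q^{2} + 2 Q\right)$ ($o{\left(Q,u \right)} = \left(Q + \left(Q Q + Q\right)\right) \left(u + 3\right) = \left(Q + \left(Q^{2} + Q\right)\right) \left(3 + u\right) = \left(Q + \left(Q + Q^{2}\right)\right) \left(3 + u\right) = \left(Q^{2} + 2 Q\right) \left(3 + u\right) = \left(3 + u\right) \left(Q^{2} + 2 Q\right)$)
$C{\left(N,p \right)} = N^{2} + p \left(6 + 2 N + 3 p + N p\right)$ ($C{\left(N,p \right)} = p \left(6 + 2 N + 3 p + p N\right) + N N = p \left(6 + 2 N + 3 p + N p\right) + N^{2} = N^{2} + p \left(6 + 2 N + 3 p + N p\right)$)
$C{\left(-444,-235 - 269 \right)} - -130234 = \left(\left(-444\right)^{2} + \left(-235 - 269\right) \left(6 + 2 \left(-444\right) + 3 \left(-235 - 269\right) - 444 \left(-235 - 269\right)\right)\right) - -130234 = \left(197136 + \left(-235 - 269\right) \left(6 - 888 + 3 \left(-235 - 269\right) - 444 \left(-235 - 269\right)\right)\right) + 130234 = \left(197136 - 504 \left(6 - 888 + 3 \left(-504\right) - -223776\right)\right) + 130234 = \left(197136 - 504 \left(6 - 888 - 1512 + 223776\right)\right) + 130234 = \left(197136 - 111576528\right) + 130234 = -111379392 + 130234 = -111249158$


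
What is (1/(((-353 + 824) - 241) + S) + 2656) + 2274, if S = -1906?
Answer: 8262679/1676 ≈ 4930.0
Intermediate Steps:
(1/(((-353 + 824) - 241) + S) + 2656) + 2274 = (1/(((-353 + 824) - 241) - 1906) + 2656) + 2274 = (1/((471 - 241) - 1906) + 2656) + 2274 = (1/(230 - 1906) + 2656) + 2274 = (1/(-1676) + 2656) + 2274 = (-1/1676 + 2656) + 2274 = 4451455/1676 + 2274 = 8262679/1676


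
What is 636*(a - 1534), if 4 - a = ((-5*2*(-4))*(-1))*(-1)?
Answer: -998520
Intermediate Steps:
a = -36 (a = 4 - (-5*2*(-4))*(-1)*(-1) = 4 - -10*(-4)*(-1)*(-1) = 4 - 40*(-1)*(-1) = 4 - (-40)*(-1) = 4 - 1*40 = 4 - 40 = -36)
636*(a - 1534) = 636*(-36 - 1534) = 636*(-1570) = -998520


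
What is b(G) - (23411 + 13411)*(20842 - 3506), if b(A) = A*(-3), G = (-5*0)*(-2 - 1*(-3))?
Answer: -638346192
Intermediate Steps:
G = 0 (G = 0*(-2 + 3) = 0*1 = 0)
b(A) = -3*A
b(G) - (23411 + 13411)*(20842 - 3506) = -3*0 - (23411 + 13411)*(20842 - 3506) = 0 - 36822*17336 = 0 - 1*638346192 = 0 - 638346192 = -638346192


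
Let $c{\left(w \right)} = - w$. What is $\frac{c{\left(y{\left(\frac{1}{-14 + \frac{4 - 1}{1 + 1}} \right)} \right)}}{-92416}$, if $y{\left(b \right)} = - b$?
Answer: $\frac{1}{1155200} \approx 8.6565 \cdot 10^{-7}$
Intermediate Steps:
$\frac{c{\left(y{\left(\frac{1}{-14 + \frac{4 - 1}{1 + 1}} \right)} \right)}}{-92416} = \frac{\left(-1\right) \left(- \frac{1}{-14 + \frac{4 - 1}{1 + 1}}\right)}{-92416} = - \frac{-1}{-14 + \frac{3}{2}} \left(- \frac{1}{92416}\right) = - \frac{-1}{- \frac{25}{2}} \left(- \frac{1}{92416}\right) = - \frac{\left(-1\right) \left(-2\right)}{25} \left(- \frac{1}{92416}\right) = \left(-1\right) \frac{2}{25} \left(- \frac{1}{92416}\right) = \left(- \frac{2}{25}\right) \left(- \frac{1}{92416}\right) = \frac{1}{1155200}$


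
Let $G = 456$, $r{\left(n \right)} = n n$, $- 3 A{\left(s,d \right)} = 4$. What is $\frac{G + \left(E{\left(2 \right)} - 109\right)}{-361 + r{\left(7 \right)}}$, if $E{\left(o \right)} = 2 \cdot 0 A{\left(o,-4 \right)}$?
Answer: $- \frac{347}{312} \approx -1.1122$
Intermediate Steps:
$A{\left(s,d \right)} = - \frac{4}{3}$ ($A{\left(s,d \right)} = \left(- \frac{1}{3}\right) 4 = - \frac{4}{3}$)
$r{\left(n \right)} = n^{2}$
$E{\left(o \right)} = 0$ ($E{\left(o \right)} = 2 \cdot 0 \left(- \frac{4}{3}\right) = 0 \left(- \frac{4}{3}\right) = 0$)
$\frac{G + \left(E{\left(2 \right)} - 109\right)}{-361 + r{\left(7 \right)}} = \frac{456 + \left(0 - 109\right)}{-361 + 7^{2}} = \frac{456 - 109}{-361 + 49} = \frac{347}{-312} = 347 \left(- \frac{1}{312}\right) = - \frac{347}{312}$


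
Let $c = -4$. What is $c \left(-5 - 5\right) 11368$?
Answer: $454720$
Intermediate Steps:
$c \left(-5 - 5\right) 11368 = - 4 \left(-5 - 5\right) 11368 = \left(-4\right) \left(-10\right) 11368 = 40 \cdot 11368 = 454720$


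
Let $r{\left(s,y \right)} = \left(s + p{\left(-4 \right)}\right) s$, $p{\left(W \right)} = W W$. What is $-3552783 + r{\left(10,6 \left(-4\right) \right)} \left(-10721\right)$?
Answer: $-6340243$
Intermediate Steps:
$p{\left(W \right)} = W^{2}$
$r{\left(s,y \right)} = s \left(16 + s\right)$ ($r{\left(s,y \right)} = \left(s + \left(-4\right)^{2}\right) s = \left(s + 16\right) s = \left(16 + s\right) s = s \left(16 + s\right)$)
$-3552783 + r{\left(10,6 \left(-4\right) \right)} \left(-10721\right) = -3552783 + 10 \left(16 + 10\right) \left(-10721\right) = -3552783 + 10 \cdot 26 \left(-10721\right) = -3552783 + 260 \left(-10721\right) = -3552783 - 2787460 = -6340243$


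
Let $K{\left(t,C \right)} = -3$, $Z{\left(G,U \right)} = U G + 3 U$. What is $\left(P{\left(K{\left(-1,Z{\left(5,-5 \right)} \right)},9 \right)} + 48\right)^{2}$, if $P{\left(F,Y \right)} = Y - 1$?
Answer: $3136$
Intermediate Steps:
$Z{\left(G,U \right)} = 3 U + G U$ ($Z{\left(G,U \right)} = G U + 3 U = 3 U + G U$)
$P{\left(F,Y \right)} = -1 + Y$ ($P{\left(F,Y \right)} = Y - 1 = -1 + Y$)
$\left(P{\left(K{\left(-1,Z{\left(5,-5 \right)} \right)},9 \right)} + 48\right)^{2} = \left(\left(-1 + 9\right) + 48\right)^{2} = \left(8 + 48\right)^{2} = 56^{2} = 3136$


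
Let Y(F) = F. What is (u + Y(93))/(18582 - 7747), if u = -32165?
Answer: -32072/10835 ≈ -2.9600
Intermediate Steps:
(u + Y(93))/(18582 - 7747) = (-32165 + 93)/(18582 - 7747) = -32072/10835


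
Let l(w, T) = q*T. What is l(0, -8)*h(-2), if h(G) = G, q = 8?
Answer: 128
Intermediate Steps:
l(w, T) = 8*T
l(0, -8)*h(-2) = (8*(-8))*(-2) = -64*(-2) = 128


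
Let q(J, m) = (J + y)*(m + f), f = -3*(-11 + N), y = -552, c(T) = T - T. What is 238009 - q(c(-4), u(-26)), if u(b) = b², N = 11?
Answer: 611161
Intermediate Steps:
c(T) = 0
f = 0 (f = -3*(-11 + 11) = -3*0 = 0)
q(J, m) = m*(-552 + J) (q(J, m) = (J - 552)*(m + 0) = (-552 + J)*m = m*(-552 + J))
238009 - q(c(-4), u(-26)) = 238009 - (-26)²*(-552 + 0) = 238009 - 676*(-552) = 238009 - 1*(-373152) = 238009 + 373152 = 611161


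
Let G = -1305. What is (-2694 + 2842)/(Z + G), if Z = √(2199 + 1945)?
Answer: -193140/1698881 - 592*√259/1698881 ≈ -0.11929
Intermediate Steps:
Z = 4*√259 (Z = √4144 = 4*√259 ≈ 64.374)
(-2694 + 2842)/(Z + G) = (-2694 + 2842)/(4*√259 - 1305) = 148/(-1305 + 4*√259)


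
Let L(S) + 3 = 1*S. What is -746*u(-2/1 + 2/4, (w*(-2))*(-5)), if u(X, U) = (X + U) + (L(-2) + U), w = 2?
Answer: -24991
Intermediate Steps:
L(S) = -3 + S (L(S) = -3 + 1*S = -3 + S)
u(X, U) = -5 + X + 2*U (u(X, U) = (X + U) + ((-3 - 2) + U) = (U + X) + (-5 + U) = -5 + X + 2*U)
-746*u(-2/1 + 2/4, (w*(-2))*(-5)) = -746*(-5 + (-2/1 + 2/4) + 2*((2*(-2))*(-5))) = -746*(-5 + (-2*1 + 2*(¼)) + 2*(-4*(-5))) = -746*(-5 + (-2 + ½) + 2*20) = -746*(-5 - 3/2 + 40) = -746*67/2 = -24991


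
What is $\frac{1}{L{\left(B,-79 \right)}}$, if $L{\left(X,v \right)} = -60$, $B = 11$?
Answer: $- \frac{1}{60} \approx -0.016667$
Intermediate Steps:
$\frac{1}{L{\left(B,-79 \right)}} = \frac{1}{-60} = - \frac{1}{60}$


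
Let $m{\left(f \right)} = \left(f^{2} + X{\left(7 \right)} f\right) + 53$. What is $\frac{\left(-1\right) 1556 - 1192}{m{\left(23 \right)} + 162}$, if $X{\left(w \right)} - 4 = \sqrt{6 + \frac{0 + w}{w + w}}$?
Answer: $- \frac{4594656}{1390915} + \frac{63204 \sqrt{26}}{1390915} \approx -3.0716$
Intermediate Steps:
$X{\left(w \right)} = 4 + \frac{\sqrt{26}}{2}$ ($X{\left(w \right)} = 4 + \sqrt{6 + \frac{0 + w}{w + w}} = 4 + \sqrt{6 + \frac{w}{2 w}} = 4 + \sqrt{6 + w \frac{1}{2 w}} = 4 + \sqrt{6 + \frac{1}{2}} = 4 + \sqrt{\frac{13}{2}} = 4 + \frac{\sqrt{26}}{2}$)
$m{\left(f \right)} = 53 + f^{2} + f \left(4 + \frac{\sqrt{26}}{2}\right)$ ($m{\left(f \right)} = \left(f^{2} + \left(4 + \frac{\sqrt{26}}{2}\right) f\right) + 53 = \left(f^{2} + f \left(4 + \frac{\sqrt{26}}{2}\right)\right) + 53 = 53 + f^{2} + f \left(4 + \frac{\sqrt{26}}{2}\right)$)
$\frac{\left(-1\right) 1556 - 1192}{m{\left(23 \right)} + 162} = \frac{\left(-1\right) 1556 - 1192}{\left(53 + 23^{2} + \frac{1}{2} \cdot 23 \left(8 + \sqrt{26}\right)\right) + 162} = \frac{-1556 - 1192}{\left(53 + 529 + \left(92 + \frac{23 \sqrt{26}}{2}\right)\right) + 162} = - \frac{2748}{\left(674 + \frac{23 \sqrt{26}}{2}\right) + 162} = - \frac{2748}{836 + \frac{23 \sqrt{26}}{2}}$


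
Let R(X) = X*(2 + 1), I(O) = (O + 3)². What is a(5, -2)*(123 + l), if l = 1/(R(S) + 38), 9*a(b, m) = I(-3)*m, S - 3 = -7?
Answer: 0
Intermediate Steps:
S = -4 (S = 3 - 7 = -4)
I(O) = (3 + O)²
R(X) = 3*X (R(X) = X*3 = 3*X)
a(b, m) = 0 (a(b, m) = ((3 - 3)²*m)/9 = (0²*m)/9 = (0*m)/9 = (⅑)*0 = 0)
l = 1/26 (l = 1/(3*(-4) + 38) = 1/(-12 + 38) = 1/26 ≈ 0.038462)
a(5, -2)*(123 + l) = 0*(123 + 1/26) = 0*(3199/26) = 0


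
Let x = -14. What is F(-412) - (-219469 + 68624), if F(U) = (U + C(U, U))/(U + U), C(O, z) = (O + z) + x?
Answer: 62148765/412 ≈ 1.5085e+5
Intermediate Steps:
C(O, z) = -14 + O + z (C(O, z) = (O + z) - 14 = -14 + O + z)
F(U) = (-14 + 3*U)/(2*U) (F(U) = (U + (-14 + U + U))/(U + U) = (U + (-14 + 2*U))/((2*U)) = (-14 + 3*U)*(1/(2*U)) = (-14 + 3*U)/(2*U))
F(-412) - (-219469 + 68624) = (3/2 - 7/(-412)) - (-219469 + 68624) = (3/2 - 7*(-1/412)) - 1*(-150845) = (3/2 + 7/412) + 150845 = 625/412 + 150845 = 62148765/412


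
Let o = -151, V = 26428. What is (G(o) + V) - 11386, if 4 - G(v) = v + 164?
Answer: 15033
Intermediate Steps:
G(v) = -160 - v (G(v) = 4 - (v + 164) = 4 - (164 + v) = 4 + (-164 - v) = -160 - v)
(G(o) + V) - 11386 = ((-160 - 1*(-151)) + 26428) - 11386 = ((-160 + 151) + 26428) - 11386 = (-9 + 26428) - 11386 = 26419 - 11386 = 15033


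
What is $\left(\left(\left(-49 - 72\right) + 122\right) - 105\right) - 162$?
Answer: $-266$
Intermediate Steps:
$\left(\left(\left(-49 - 72\right) + 122\right) - 105\right) - 162 = \left(\left(-121 + 122\right) - 105\right) - 162 = \left(1 - 105\right) - 162 = -104 - 162 = -266$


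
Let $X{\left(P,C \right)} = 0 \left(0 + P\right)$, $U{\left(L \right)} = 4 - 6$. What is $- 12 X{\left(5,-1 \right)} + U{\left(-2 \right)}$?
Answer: $-2$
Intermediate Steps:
$U{\left(L \right)} = -2$ ($U{\left(L \right)} = 4 - 6 = -2$)
$X{\left(P,C \right)} = 0$ ($X{\left(P,C \right)} = 0 P = 0$)
$- 12 X{\left(5,-1 \right)} + U{\left(-2 \right)} = \left(-12\right) 0 - 2 = 0 - 2 = -2$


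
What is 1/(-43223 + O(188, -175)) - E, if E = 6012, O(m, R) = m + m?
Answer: -257596165/42847 ≈ -6012.0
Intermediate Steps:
O(m, R) = 2*m
1/(-43223 + O(188, -175)) - E = 1/(-43223 + 2*188) - 1*6012 = 1/(-43223 + 376) - 6012 = 1/(-42847) - 6012 = -1/42847 - 6012 = -257596165/42847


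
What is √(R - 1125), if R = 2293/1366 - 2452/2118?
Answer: I*√2353123364653326/1446594 ≈ 33.533*I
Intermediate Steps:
R = 753571/1446594 (R = 2293*(1/1366) - 2452*1/2118 = 2293/1366 - 1226/1059 = 753571/1446594 ≈ 0.52093)
√(R - 1125) = √(753571/1446594 - 1125) = √(-1626664679/1446594) = I*√2353123364653326/1446594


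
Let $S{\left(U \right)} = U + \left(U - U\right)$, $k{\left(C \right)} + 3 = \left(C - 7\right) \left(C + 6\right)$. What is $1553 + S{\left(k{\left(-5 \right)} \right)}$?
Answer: $1538$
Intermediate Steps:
$k{\left(C \right)} = -3 + \left(-7 + C\right) \left(6 + C\right)$ ($k{\left(C \right)} = -3 + \left(C - 7\right) \left(C + 6\right) = -3 + \left(-7 + C\right) \left(6 + C\right)$)
$S{\left(U \right)} = U$ ($S{\left(U \right)} = U + 0 = U$)
$1553 + S{\left(k{\left(-5 \right)} \right)} = 1553 - \left(40 - 25\right) = 1553 + \left(-45 + 25 + 5\right) = 1553 - 15 = 1538$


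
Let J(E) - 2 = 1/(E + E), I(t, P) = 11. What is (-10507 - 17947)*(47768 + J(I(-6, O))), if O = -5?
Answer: -14951737607/11 ≈ -1.3592e+9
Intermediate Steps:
J(E) = 2 + 1/(2*E) (J(E) = 2 + 1/(E + E) = 2 + 1/(2*E))
(-10507 - 17947)*(47768 + J(I(-6, O))) = (-10507 - 17947)*(47768 + (2 + (½)/11)) = -28454*(47768 + (2 + (½)*(1/11))) = -28454*(47768 + (2 + 1/22)) = -28454*(47768 + 45/22) = -28454*1050941/22 = -14951737607/11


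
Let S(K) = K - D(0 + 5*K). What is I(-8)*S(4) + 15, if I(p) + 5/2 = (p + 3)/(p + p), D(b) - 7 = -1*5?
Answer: 85/8 ≈ 10.625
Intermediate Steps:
D(b) = 2 (D(b) = 7 - 1*5 = 7 - 5 = 2)
I(p) = -5/2 + (3 + p)/(2*p) (I(p) = -5/2 + (p + 3)/(p + p) = -5/2 + (3 + p)/((2*p)) = -5/2 + (3 + p)*(1/(2*p)) = -5/2 + (3 + p)/(2*p))
S(K) = -2 + K (S(K) = K - 1*2 = K - 2 = -2 + K)
I(-8)*S(4) + 15 = (-2 + (3/2)/(-8))*(-2 + 4) + 15 = (-2 + (3/2)*(-⅛))*2 + 15 = (-2 - 3/16)*2 + 15 = -35/16*2 + 15 = -35/8 + 15 = 85/8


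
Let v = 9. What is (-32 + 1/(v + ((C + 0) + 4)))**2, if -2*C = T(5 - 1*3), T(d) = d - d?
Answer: 172225/169 ≈ 1019.1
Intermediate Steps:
T(d) = 0
C = 0 (C = -1/2*0 = 0)
(-32 + 1/(v + ((C + 0) + 4)))**2 = (-32 + 1/(9 + ((0 + 0) + 4)))**2 = (-32 + 1/(9 + (0 + 4)))**2 = (-32 + 1/(9 + 4))**2 = (-32 + 1/13)**2 = (-415/13)**2 = 172225/169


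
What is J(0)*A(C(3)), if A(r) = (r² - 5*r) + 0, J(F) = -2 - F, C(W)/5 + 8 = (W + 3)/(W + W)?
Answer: -2800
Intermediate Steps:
C(W) = -40 + 5*(3 + W)/(2*W) (C(W) = -40 + 5*((W + 3)/(W + W)) = -40 + 5*((3 + W)/((2*W))) = -40 + 5*((3 + W)*(1/(2*W))) = -40 + 5*((3 + W)/(2*W)) = -40 + 5*(3 + W)/(2*W))
A(r) = r² - 5*r
J(0)*A(C(3)) = (-2 - 1*0)*(((15/2)*(1 - 5*3)/3)*(-5 + (15/2)*(1 - 5*3)/3)) = (-2 + 0)*(((15/2)*(⅓)*(1 - 15))*(-5 + (15/2)*(⅓)*(1 - 15))) = -2*(15/2)*(⅓)*(-14)*(-5 + (15/2)*(⅓)*(-14)) = -(-70)*(-5 - 35) = -(-70)*(-40) = -2*1400 = -2800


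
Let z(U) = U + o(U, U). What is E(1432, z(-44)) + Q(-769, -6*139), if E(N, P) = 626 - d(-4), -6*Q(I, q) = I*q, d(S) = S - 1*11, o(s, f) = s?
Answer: -106250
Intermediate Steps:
d(S) = -11 + S (d(S) = S - 11 = -11 + S)
z(U) = 2*U (z(U) = U + U = 2*U)
Q(I, q) = -I*q/6
E(N, P) = 641 (E(N, P) = 626 - (-11 - 4) = 626 - 1*(-15) = 626 + 15 = 641)
E(1432, z(-44)) + Q(-769, -6*139) = 641 - ⅙*(-769)*(-6*139) = 641 - ⅙*(-769)*(-834) = 641 - 106891 = -106250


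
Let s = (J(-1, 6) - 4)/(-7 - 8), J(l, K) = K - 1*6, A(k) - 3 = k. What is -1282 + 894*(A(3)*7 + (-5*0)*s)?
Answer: 36266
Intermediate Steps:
A(k) = 3 + k
J(l, K) = -6 + K (J(l, K) = K - 6 = -6 + K)
s = 4/15 (s = ((-6 + 6) - 4)/(-7 - 8) = (0 - 4)/(-15) = -4*(-1/15) = 4/15 ≈ 0.26667)
-1282 + 894*(A(3)*7 + (-5*0)*s) = -1282 + 894*((3 + 3)*7 - 5*0*(4/15)) = -1282 + 894*(6*7 + 0*(4/15)) = -1282 + 894*(42 + 0) = -1282 + 894*42 = -1282 + 37548 = 36266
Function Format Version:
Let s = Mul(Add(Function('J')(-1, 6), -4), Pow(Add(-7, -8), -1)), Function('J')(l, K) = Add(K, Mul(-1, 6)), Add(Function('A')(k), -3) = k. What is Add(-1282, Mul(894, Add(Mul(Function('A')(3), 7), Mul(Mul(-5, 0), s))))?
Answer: 36266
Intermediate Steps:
Function('A')(k) = Add(3, k)
Function('J')(l, K) = Add(-6, K) (Function('J')(l, K) = Add(K, -6) = Add(-6, K))
s = Rational(4, 15) (s = Mul(Add(Add(-6, 6), -4), Pow(Add(-7, -8), -1)) = Mul(Add(0, -4), Pow(-15, -1)) = Mul(-4, Rational(-1, 15)) = Rational(4, 15) ≈ 0.26667)
Add(-1282, Mul(894, Add(Mul(Function('A')(3), 7), Mul(Mul(-5, 0), s)))) = Add(-1282, Mul(894, Add(Mul(Add(3, 3), 7), Mul(Mul(-5, 0), Rational(4, 15))))) = Add(-1282, Mul(894, Add(Mul(6, 7), Mul(0, Rational(4, 15))))) = Add(-1282, Mul(894, Add(42, 0))) = Add(-1282, Mul(894, 42)) = Add(-1282, 37548) = 36266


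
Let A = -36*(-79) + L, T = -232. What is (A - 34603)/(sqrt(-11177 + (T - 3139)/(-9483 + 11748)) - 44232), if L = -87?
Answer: 797626699020/1107857367659 + 15923*I*sqrt(14337040035)/1107857367659 ≈ 0.71997 + 0.001721*I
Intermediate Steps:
A = 2757 (A = -36*(-79) - 87 = 2844 - 87 = 2757)
(A - 34603)/(sqrt(-11177 + (T - 3139)/(-9483 + 11748)) - 44232) = (2757 - 34603)/(sqrt(-11177 + (-232 - 3139)/(-9483 + 11748)) - 44232) = -31846/(sqrt(-11177 - 3371/2265) - 44232) = -31846/(sqrt(-25319276/2265) - 44232) = -31846/(2*I*sqrt(14337040035)/2265 - 44232) = -31846/(-44232 + 2*I*sqrt(14337040035)/2265)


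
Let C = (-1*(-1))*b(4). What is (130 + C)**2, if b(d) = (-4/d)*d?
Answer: 15876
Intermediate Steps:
b(d) = -4
C = -4 (C = -1*(-1)*(-4) = 1*(-4) = -4)
(130 + C)**2 = (130 - 4)**2 = 126**2 = 15876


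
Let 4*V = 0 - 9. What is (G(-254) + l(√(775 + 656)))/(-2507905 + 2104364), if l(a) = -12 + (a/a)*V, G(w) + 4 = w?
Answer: 1089/1614164 ≈ 0.00067465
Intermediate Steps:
G(w) = -4 + w
V = -9/4 (V = (0 - 9)/4 = (¼)*(-9) = -9/4 ≈ -2.2500)
l(a) = -57/4 (l(a) = -12 + (a/a)*(-9/4) = -12 + 1*(-9/4) = -12 - 9/4 = -57/4)
(G(-254) + l(√(775 + 656)))/(-2507905 + 2104364) = ((-4 - 254) - 57/4)/(-2507905 + 2104364) = (-258 - 57/4)/(-403541) = -1089/4*(-1/403541) = 1089/1614164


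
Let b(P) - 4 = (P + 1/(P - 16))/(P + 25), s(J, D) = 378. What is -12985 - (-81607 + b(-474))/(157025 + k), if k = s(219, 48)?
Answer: -449655635635781/34630234030 ≈ -12984.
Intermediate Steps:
k = 378
b(P) = 4 + (P + 1/(-16 + P))/(25 + P) (b(P) = 4 + (P + 1/(P - 16))/(P + 25) = 4 + (P + 1/(-16 + P))/(25 + P))
-12985 - (-81607 + b(-474))/(157025 + k) = -12985 - (-81607 + (-1599 + 5*(-474)² + 20*(-474))/(-400 + (-474)² + 9*(-474)))/(157025 + 378) = -12985 - (-81607 + (-1599 + 5*224676 - 9480)/(-400 + 224676 - 4266))/157403 = -12985 - (-81607 + (-1599 + 1123380 - 9480)/220010)/157403 = -12985 - (-81607 + (1/220010)*1112301)/157403 = -12985 - (-81607 + 1112301/220010)/157403 = -12985 - (-17953243769)/(220010*157403) = -12985 - 1*(-17953243769/34630234030) = -12985 + 17953243769/34630234030 = -449655635635781/34630234030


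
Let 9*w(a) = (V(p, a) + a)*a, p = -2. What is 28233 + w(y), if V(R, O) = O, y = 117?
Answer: 31275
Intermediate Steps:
w(a) = 2*a²/9 (w(a) = ((a + a)*a)/9 = ((2*a)*a)/9 = (2*a²)/9 = 2*a²/9)
28233 + w(y) = 28233 + (2/9)*117² = 28233 + (2/9)*13689 = 28233 + 3042 = 31275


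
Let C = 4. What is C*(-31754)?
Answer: -127016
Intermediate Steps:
C*(-31754) = 4*(-31754) = -127016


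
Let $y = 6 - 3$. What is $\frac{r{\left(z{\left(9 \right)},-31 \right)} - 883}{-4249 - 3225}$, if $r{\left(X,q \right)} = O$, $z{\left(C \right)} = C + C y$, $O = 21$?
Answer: $\frac{431}{3737} \approx 0.11533$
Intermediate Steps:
$y = 3$
$z{\left(C \right)} = 4 C$ ($z{\left(C \right)} = C + C 3 = C + 3 C = 4 C$)
$r{\left(X,q \right)} = 21$
$\frac{r{\left(z{\left(9 \right)},-31 \right)} - 883}{-4249 - 3225} = \frac{21 - 883}{-4249 - 3225} = - \frac{862}{-7474} = \left(-862\right) \left(- \frac{1}{7474}\right) = \frac{431}{3737}$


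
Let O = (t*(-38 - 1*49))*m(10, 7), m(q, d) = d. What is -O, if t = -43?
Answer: -26187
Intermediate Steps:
O = 26187 (O = -43*(-38 - 1*49)*7 = -43*(-38 - 49)*7 = -43*(-87)*7 = 3741*7 = 26187)
-O = -1*26187 = -26187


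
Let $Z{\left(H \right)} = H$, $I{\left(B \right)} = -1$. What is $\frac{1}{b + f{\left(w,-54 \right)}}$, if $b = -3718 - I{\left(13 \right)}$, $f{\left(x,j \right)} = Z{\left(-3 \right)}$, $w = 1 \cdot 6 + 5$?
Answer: $- \frac{1}{3720} \approx -0.00026882$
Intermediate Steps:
$w = 11$ ($w = 6 + 5 = 11$)
$f{\left(x,j \right)} = -3$
$b = -3717$ ($b = -3718 - -1 = -3718 + 1 = -3717$)
$\frac{1}{b + f{\left(w,-54 \right)}} = \frac{1}{-3717 - 3} = \frac{1}{-3720} = - \frac{1}{3720}$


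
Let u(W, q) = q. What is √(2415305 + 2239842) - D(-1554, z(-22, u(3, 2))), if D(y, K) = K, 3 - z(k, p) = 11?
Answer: 8 + 7*√95003 ≈ 2165.6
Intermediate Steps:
z(k, p) = -8 (z(k, p) = 3 - 1*11 = 3 - 11 = -8)
√(2415305 + 2239842) - D(-1554, z(-22, u(3, 2))) = √(2415305 + 2239842) - 1*(-8) = √4655147 + 8 = 7*√95003 + 8 = 8 + 7*√95003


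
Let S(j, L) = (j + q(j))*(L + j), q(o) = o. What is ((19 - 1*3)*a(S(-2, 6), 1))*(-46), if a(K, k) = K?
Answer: 11776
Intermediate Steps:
S(j, L) = 2*j*(L + j) (S(j, L) = (j + j)*(L + j) = (2*j)*(L + j) = 2*j*(L + j))
((19 - 1*3)*a(S(-2, 6), 1))*(-46) = ((19 - 1*3)*(2*(-2)*(6 - 2)))*(-46) = ((19 - 3)*(2*(-2)*4))*(-46) = (16*(-16))*(-46) = -256*(-46) = 11776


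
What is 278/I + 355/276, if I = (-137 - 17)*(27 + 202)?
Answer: 6221351/4866708 ≈ 1.2783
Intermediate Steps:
I = -35266 (I = -154*229 = -35266)
278/I + 355/276 = 278/(-35266) + 355/276 = 278*(-1/35266) + 355*(1/276) = -139/17633 + 355/276 = 6221351/4866708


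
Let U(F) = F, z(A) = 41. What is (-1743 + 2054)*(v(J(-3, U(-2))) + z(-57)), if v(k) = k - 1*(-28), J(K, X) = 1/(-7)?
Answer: 149902/7 ≈ 21415.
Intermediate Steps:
J(K, X) = -⅐
v(k) = 28 + k (v(k) = k + 28 = 28 + k)
(-1743 + 2054)*(v(J(-3, U(-2))) + z(-57)) = (-1743 + 2054)*((28 - ⅐) + 41) = 311*(195/7 + 41) = 311*(482/7) = 149902/7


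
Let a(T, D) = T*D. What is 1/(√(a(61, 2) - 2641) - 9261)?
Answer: -9261/85768640 - I*√2519/85768640 ≈ -0.00010798 - 5.8517e-7*I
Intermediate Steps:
a(T, D) = D*T
1/(√(a(61, 2) - 2641) - 9261) = 1/(√(2*61 - 2641) - 9261) = 1/(√(122 - 2641) - 9261) = 1/(√(-2519) - 9261) = 1/(I*√2519 - 9261) = 1/(-9261 + I*√2519)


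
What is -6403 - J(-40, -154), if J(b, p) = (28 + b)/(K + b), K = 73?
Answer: -70429/11 ≈ -6402.6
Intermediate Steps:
J(b, p) = (28 + b)/(73 + b)
-6403 - J(-40, -154) = -6403 - (28 - 40)/(73 - 40) = -6403 - (-12)/33 = -6403 - 1*(-4/11) = -6403 + 4/11 = -70429/11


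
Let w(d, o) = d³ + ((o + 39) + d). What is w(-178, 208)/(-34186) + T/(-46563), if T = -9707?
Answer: 15466611943/93635454 ≈ 165.18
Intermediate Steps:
w(d, o) = 39 + d + o + d³ (w(d, o) = d³ + ((39 + o) + d) = d³ + (39 + d + o) = 39 + d + o + d³)
w(-178, 208)/(-34186) + T/(-46563) = (39 - 178 + 208 + (-178)³)/(-34186) - 9707/(-46563) = (39 - 178 + 208 - 5639752)*(-1/34186) - 9707*(-1/46563) = -5639683*(-1/34186) + 571/2739 = 5639683/34186 + 571/2739 = 15466611943/93635454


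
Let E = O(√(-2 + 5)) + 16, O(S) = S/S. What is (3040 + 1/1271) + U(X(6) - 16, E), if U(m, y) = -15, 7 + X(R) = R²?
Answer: 3844776/1271 ≈ 3025.0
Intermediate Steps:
O(S) = 1
X(R) = -7 + R²
E = 17 (E = 1 + 16 = 17)
(3040 + 1/1271) + U(X(6) - 16, E) = (3040 + 1/1271) - 15 = 3863841/1271 - 15 = 3844776/1271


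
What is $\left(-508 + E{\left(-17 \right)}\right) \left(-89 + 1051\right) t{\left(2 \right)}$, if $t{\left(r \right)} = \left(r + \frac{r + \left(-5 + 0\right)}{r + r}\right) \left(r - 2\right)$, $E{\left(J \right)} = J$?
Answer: $0$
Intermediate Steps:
$t{\left(r \right)} = \left(-2 + r\right) \left(r + \frac{-5 + r}{2 r}\right)$ ($t{\left(r \right)} = \left(r + \frac{r - 5}{2 r}\right) \left(-2 + r\right) = \left(r + \left(-5 + r\right) \frac{1}{2 r}\right) \left(-2 + r\right) = \left(r + \frac{-5 + r}{2 r}\right) \left(-2 + r\right) = \left(-2 + r\right) \left(r + \frac{-5 + r}{2 r}\right)$)
$\left(-508 + E{\left(-17 \right)}\right) \left(-89 + 1051\right) t{\left(2 \right)} = \left(-508 - 17\right) \left(-89 + 1051\right) \left(- \frac{7}{2} + 2^{2} + \frac{5}{2} - 3\right) = \left(-525\right) 962 \left(- \frac{7}{2} + 4 + 5 \cdot \frac{1}{2} - 3\right) = - 505050 \left(- \frac{7}{2} + 4 + \frac{5}{2} - 3\right) = \left(-505050\right) 0 = 0$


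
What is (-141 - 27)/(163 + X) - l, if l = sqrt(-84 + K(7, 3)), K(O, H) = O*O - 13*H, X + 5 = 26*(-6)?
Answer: -84 - I*sqrt(74) ≈ -84.0 - 8.6023*I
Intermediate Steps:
X = -161 (X = -5 + 26*(-6) = -5 - 156 = -161)
K(O, H) = O**2 - 13*H
l = I*sqrt(74) (l = sqrt(-84 + (7**2 - 13*3)) = sqrt(-84 + (49 - 39)) = sqrt(-84 + 10) = sqrt(-74) = I*sqrt(74) ≈ 8.6023*I)
(-141 - 27)/(163 + X) - l = (-141 - 27)/(163 - 161) - I*sqrt(74) = -168/2 - I*sqrt(74) = -168*1/2 - I*sqrt(74) = -84 - I*sqrt(74)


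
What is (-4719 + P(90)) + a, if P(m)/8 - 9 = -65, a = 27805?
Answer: 22638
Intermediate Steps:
P(m) = -448 (P(m) = 72 + 8*(-65) = 72 - 520 = -448)
(-4719 + P(90)) + a = (-4719 - 448) + 27805 = -5167 + 27805 = 22638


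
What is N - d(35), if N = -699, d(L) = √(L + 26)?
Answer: -699 - √61 ≈ -706.81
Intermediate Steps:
d(L) = √(26 + L)
N - d(35) = -699 - √(26 + 35) = -699 - √61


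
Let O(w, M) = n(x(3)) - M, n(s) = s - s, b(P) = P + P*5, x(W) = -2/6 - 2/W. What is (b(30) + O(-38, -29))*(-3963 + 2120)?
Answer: -385187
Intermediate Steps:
x(W) = -⅓ - 2/W (x(W) = -2*⅙ - 2/W = -⅓ - 2/W)
b(P) = 6*P (b(P) = P + 5*P = 6*P)
n(s) = 0
O(w, M) = -M (O(w, M) = 0 - M = -M)
(b(30) + O(-38, -29))*(-3963 + 2120) = (6*30 - 1*(-29))*(-3963 + 2120) = (180 + 29)*(-1843) = 209*(-1843) = -385187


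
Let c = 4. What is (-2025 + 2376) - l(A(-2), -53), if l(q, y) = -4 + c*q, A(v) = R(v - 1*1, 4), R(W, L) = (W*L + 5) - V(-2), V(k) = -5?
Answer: 363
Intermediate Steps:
R(W, L) = 10 + L*W (R(W, L) = (W*L + 5) - 1*(-5) = (L*W + 5) + 5 = (5 + L*W) + 5 = 10 + L*W)
A(v) = 6 + 4*v (A(v) = 10 + 4*(v - 1*1) = 10 + 4*(v - 1) = 10 + 4*(-1 + v) = 10 + (-4 + 4*v) = 6 + 4*v)
l(q, y) = -4 + 4*q
(-2025 + 2376) - l(A(-2), -53) = (-2025 + 2376) - (-4 + 4*(6 + 4*(-2))) = 351 - (-4 + 4*(6 - 8)) = 351 - (-4 + 4*(-2)) = 351 - (-4 - 8) = 351 - 1*(-12) = 351 + 12 = 363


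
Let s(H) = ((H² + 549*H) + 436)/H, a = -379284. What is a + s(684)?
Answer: -64646612/171 ≈ -3.7805e+5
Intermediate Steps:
s(H) = (436 + H² + 549*H)/H
a + s(684) = -379284 + (549 + 684 + 436/684) = -379284 + (549 + 684 + 436*(1/684)) = -379284 + (549 + 684 + 109/171) = -379284 + 210952/171 = -64646612/171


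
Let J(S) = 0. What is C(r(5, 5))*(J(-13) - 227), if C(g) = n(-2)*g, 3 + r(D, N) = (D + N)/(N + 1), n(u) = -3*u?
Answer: 1816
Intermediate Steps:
r(D, N) = -3 + (D + N)/(1 + N) (r(D, N) = -3 + (D + N)/(N + 1) = -3 + (D + N)/(1 + N))
C(g) = 6*g (C(g) = (-3*(-2))*g = 6*g)
C(r(5, 5))*(J(-13) - 227) = (6*((-3 + 5 - 2*5)/(1 + 5)))*(0 - 227) = (6*((-3 + 5 - 10)/6))*(-227) = (6*((⅙)*(-8)))*(-227) = (6*(-4/3))*(-227) = -8*(-227) = 1816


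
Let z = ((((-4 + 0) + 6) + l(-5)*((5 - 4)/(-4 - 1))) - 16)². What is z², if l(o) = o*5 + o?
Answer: 4096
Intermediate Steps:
l(o) = 6*o (l(o) = 5*o + o = 6*o)
z = 64 (z = ((((-4 + 0) + 6) + (6*(-5))*((5 - 4)/(-4 - 1))) - 16)² = (((-4 + 6) - 30/(-5)) - 16)² = ((2 - 30*(-1)/5) - 16)² = ((2 - 30*(-⅕)) - 16)² = ((2 + 6) - 16)² = (8 - 16)² = (-8)² = 64)
z² = 64² = 4096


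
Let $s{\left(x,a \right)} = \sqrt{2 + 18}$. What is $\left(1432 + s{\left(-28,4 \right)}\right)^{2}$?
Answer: $2050644 + 5728 \sqrt{5} \approx 2.0635 \cdot 10^{6}$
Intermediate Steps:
$s{\left(x,a \right)} = 2 \sqrt{5}$ ($s{\left(x,a \right)} = \sqrt{20} = 2 \sqrt{5}$)
$\left(1432 + s{\left(-28,4 \right)}\right)^{2} = \left(1432 + 2 \sqrt{5}\right)^{2}$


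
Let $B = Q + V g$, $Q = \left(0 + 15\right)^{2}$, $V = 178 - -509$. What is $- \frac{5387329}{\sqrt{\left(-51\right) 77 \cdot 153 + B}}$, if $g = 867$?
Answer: $\frac{5387329 i \sqrt{553}}{1659} \approx 76364.0 i$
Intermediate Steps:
$V = 687$ ($V = 178 + 509 = 687$)
$Q = 225$ ($Q = 15^{2} = 225$)
$B = 595854$ ($B = 225 + 687 \cdot 867 = 225 + 595629 = 595854$)
$- \frac{5387329}{\sqrt{\left(-51\right) 77 \cdot 153 + B}} = - \frac{5387329}{\sqrt{\left(-51\right) 77 \cdot 153 + 595854}} = - \frac{5387329}{\sqrt{\left(-3927\right) 153 + 595854}} = - \frac{5387329}{\sqrt{-600831 + 595854}} = - \frac{5387329}{\sqrt{-4977}} = - \frac{5387329}{3 i \sqrt{553}} = - 5387329 \left(- \frac{i \sqrt{553}}{1659}\right) = \frac{5387329 i \sqrt{553}}{1659}$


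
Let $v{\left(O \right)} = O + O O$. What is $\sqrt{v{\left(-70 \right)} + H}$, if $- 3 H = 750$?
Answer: $2 \sqrt{1145} \approx 67.676$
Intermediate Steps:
$H = -250$ ($H = \left(- \frac{1}{3}\right) 750 = -250$)
$v{\left(O \right)} = O + O^{2}$
$\sqrt{v{\left(-70 \right)} + H} = \sqrt{- 70 \left(1 - 70\right) - 250} = \sqrt{\left(-70\right) \left(-69\right) - 250} = \sqrt{4830 - 250} = \sqrt{4580} = 2 \sqrt{1145}$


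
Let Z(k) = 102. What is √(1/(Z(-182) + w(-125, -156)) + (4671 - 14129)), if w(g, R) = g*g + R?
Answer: I*√2293149220207/15571 ≈ 97.252*I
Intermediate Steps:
w(g, R) = R + g² (w(g, R) = g² + R = R + g²)
√(1/(Z(-182) + w(-125, -156)) + (4671 - 14129)) = √(1/(102 + (-156 + (-125)²)) + (4671 - 14129)) = √(1/(102 + (-156 + 15625)) - 9458) = √(1/(102 + 15469) - 9458) = √(1/15571 - 9458) = √(-147270517/15571) = I*√2293149220207/15571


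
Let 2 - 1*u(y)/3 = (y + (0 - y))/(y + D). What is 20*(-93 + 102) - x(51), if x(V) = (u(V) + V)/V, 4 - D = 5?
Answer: 3041/17 ≈ 178.88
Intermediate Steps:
D = -1 (D = 4 - 1*5 = 4 - 5 = -1)
u(y) = 6 (u(y) = 6 - 3*(y + (0 - y))/(y - 1) = 6 - 3*(y - y)/(-1 + y) = 6 - 0/(-1 + y) = 6 - 3*0 = 6 + 0 = 6)
x(V) = (6 + V)/V
20*(-93 + 102) - x(51) = 20*(-93 + 102) - (6 + 51)/51 = 20*9 - 57/51 = 180 - 1*19/17 = 180 - 19/17 = 3041/17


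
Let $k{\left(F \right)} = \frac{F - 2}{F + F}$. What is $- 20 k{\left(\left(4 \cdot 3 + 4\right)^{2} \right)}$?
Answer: $- \frac{635}{64} \approx -9.9219$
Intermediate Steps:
$k{\left(F \right)} = \frac{-2 + F}{2 F}$
$- 20 k{\left(\left(4 \cdot 3 + 4\right)^{2} \right)} = - 20 \frac{-2 + \left(4 \cdot 3 + 4\right)^{2}}{2 \left(4 \cdot 3 + 4\right)^{2}} = - 20 \frac{-2 + \left(12 + 4\right)^{2}}{2 \left(12 + 4\right)^{2}} = - 20 \frac{-2 + 16^{2}}{2 \cdot 16^{2}} = - 20 \frac{-2 + 256}{2 \cdot 256} = - 20 \cdot \frac{1}{2} \cdot \frac{1}{256} \cdot 254 = \left(-20\right) \frac{127}{256} = - \frac{635}{64}$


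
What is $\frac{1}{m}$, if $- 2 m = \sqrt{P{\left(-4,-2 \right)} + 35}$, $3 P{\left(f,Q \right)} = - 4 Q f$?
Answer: $- \frac{2 \sqrt{219}}{73} \approx -0.40544$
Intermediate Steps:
$P{\left(f,Q \right)} = - \frac{4 Q f}{3}$ ($P{\left(f,Q \right)} = \frac{- 4 Q f}{3} = \frac{\left(-4\right) Q f}{3} = - \frac{4 Q f}{3}$)
$m = - \frac{\sqrt{219}}{6}$ ($m = - \frac{\sqrt{\left(- \frac{4}{3}\right) \left(-2\right) \left(-4\right) + 35}}{2} = - \frac{\sqrt{- \frac{32}{3} + 35}}{2} = - \frac{\sqrt{\frac{73}{3}}}{2} = - \frac{\frac{1}{3} \sqrt{219}}{2} = - \frac{\sqrt{219}}{6} \approx -2.4664$)
$\frac{1}{m} = \frac{1}{\left(- \frac{1}{6}\right) \sqrt{219}} = - \frac{2 \sqrt{219}}{73}$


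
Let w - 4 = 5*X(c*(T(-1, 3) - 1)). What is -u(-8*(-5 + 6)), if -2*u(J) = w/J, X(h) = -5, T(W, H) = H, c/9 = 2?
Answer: 21/16 ≈ 1.3125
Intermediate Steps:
c = 18 (c = 9*2 = 18)
w = -21 (w = 4 + 5*(-5) = 4 - 25 = -21)
u(J) = 21/(2*J) (u(J) = -(-21)/(2*J) = 21/(2*J))
-u(-8*(-5 + 6)) = -21/(2*((-8*(-5 + 6)))) = -21/(2*((-8*1))) = -21/(2*(-8)) = -21*(-1)/(2*8) = -1*(-21/16) = 21/16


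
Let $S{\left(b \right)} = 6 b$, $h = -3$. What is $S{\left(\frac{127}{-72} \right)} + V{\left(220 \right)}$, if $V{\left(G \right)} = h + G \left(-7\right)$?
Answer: $- \frac{18643}{12} \approx -1553.6$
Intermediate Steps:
$V{\left(G \right)} = -3 - 7 G$ ($V{\left(G \right)} = -3 + G \left(-7\right) = -3 - 7 G$)
$S{\left(\frac{127}{-72} \right)} + V{\left(220 \right)} = 6 \frac{127}{-72} - 1543 = 6 \cdot 127 \left(- \frac{1}{72}\right) - 1543 = 6 \left(- \frac{127}{72}\right) - 1543 = - \frac{127}{12} - 1543 = - \frac{18643}{12}$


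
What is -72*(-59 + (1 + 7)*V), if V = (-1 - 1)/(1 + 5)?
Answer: 4440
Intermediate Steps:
V = -⅓ (V = -2/6 = -2*⅙ = -⅓ ≈ -0.33333)
-72*(-59 + (1 + 7)*V) = -72*(-59 + (1 + 7)*(-⅓)) = -72*(-59 + 8*(-⅓)) = -72*(-59 - 8/3) = -72*(-185/3) = 4440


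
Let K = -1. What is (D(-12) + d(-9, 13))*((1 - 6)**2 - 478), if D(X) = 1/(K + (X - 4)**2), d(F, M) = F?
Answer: 346394/85 ≈ 4075.2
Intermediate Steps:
D(X) = 1/(-1 + (-4 + X)**2) (D(X) = 1/(-1 + (X - 4)**2) = 1/(-1 + (-4 + X)**2))
(D(-12) + d(-9, 13))*((1 - 6)**2 - 478) = (1/(-1 + (-4 - 12)**2) - 9)*((1 - 6)**2 - 478) = (1/(-1 + (-16)**2) - 9)*((-5)**2 - 478) = (1/(-1 + 256) - 9)*(25 - 478) = (1/255 - 9)*(-453) = -2294/255*(-453) = 346394/85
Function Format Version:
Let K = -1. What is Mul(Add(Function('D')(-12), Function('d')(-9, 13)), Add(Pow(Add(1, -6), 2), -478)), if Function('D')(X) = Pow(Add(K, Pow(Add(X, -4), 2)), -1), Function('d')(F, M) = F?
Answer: Rational(346394, 85) ≈ 4075.2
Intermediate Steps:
Function('D')(X) = Pow(Add(-1, Pow(Add(-4, X), 2)), -1) (Function('D')(X) = Pow(Add(-1, Pow(Add(X, -4), 2)), -1) = Pow(Add(-1, Pow(Add(-4, X), 2)), -1))
Mul(Add(Function('D')(-12), Function('d')(-9, 13)), Add(Pow(Add(1, -6), 2), -478)) = Mul(Add(Pow(Add(-1, Pow(Add(-4, -12), 2)), -1), -9), Add(Pow(Add(1, -6), 2), -478)) = Mul(Add(Pow(Add(-1, Pow(-16, 2)), -1), -9), Add(Pow(-5, 2), -478)) = Mul(Add(Pow(Add(-1, 256), -1), -9), Add(25, -478)) = Mul(Add(Pow(255, -1), -9), -453) = Mul(Add(Rational(1, 255), -9), -453) = Mul(Rational(-2294, 255), -453) = Rational(346394, 85)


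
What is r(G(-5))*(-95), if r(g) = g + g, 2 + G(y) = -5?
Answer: 1330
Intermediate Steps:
G(y) = -7 (G(y) = -2 - 5 = -7)
r(g) = 2*g
r(G(-5))*(-95) = (2*(-7))*(-95) = -14*(-95) = 1330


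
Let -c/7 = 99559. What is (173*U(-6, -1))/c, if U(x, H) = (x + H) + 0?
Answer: 173/99559 ≈ 0.0017377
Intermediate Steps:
U(x, H) = H + x (U(x, H) = (H + x) + 0 = H + x)
c = -696913 (c = -7*99559 = -696913)
(173*U(-6, -1))/c = (173*(-1 - 6))/(-696913) = (173*(-7))*(-1/696913) = -1211*(-1/696913) = 173/99559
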